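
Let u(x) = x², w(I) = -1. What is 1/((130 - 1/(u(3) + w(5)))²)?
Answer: 64/1079521 ≈ 5.9286e-5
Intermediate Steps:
1/((130 - 1/(u(3) + w(5)))²) = 1/((130 - 1/(3² - 1))²) = 1/((130 - 1/(9 - 1))²) = 1/((130 - 1/8)²) = 1/((130 + (⅛)*(-1))²) = 1/((130 - ⅛)²) = 1/((1039/8)²) = 1/(1079521/64) = 64/1079521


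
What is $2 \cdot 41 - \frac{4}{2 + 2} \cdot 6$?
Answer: $-492$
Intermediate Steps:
$2 \cdot 41 - \frac{4}{2 + 2} \cdot 6 = 82 - \frac{4}{4} \cdot 6 = 82 \left(-4\right) \frac{1}{4} \cdot 6 = 82 \left(\left(-1\right) 6\right) = 82 \left(-6\right) = -492$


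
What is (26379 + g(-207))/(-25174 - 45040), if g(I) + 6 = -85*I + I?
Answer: -43761/70214 ≈ -0.62325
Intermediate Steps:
g(I) = -6 - 84*I (g(I) = -6 + (-85*I + I) = -6 - 84*I)
(26379 + g(-207))/(-25174 - 45040) = (26379 + (-6 - 84*(-207)))/(-25174 - 45040) = (26379 + (-6 + 17388))/(-70214) = (26379 + 17382)*(-1/70214) = 43761*(-1/70214) = -43761/70214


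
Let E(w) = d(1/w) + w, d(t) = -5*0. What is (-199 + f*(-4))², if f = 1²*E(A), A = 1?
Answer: 41209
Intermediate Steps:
d(t) = 0
E(w) = w (E(w) = 0 + w = w)
f = 1 (f = 1²*1 = 1*1 = 1)
(-199 + f*(-4))² = (-199 + 1*(-4))² = (-199 - 4)² = (-203)² = 41209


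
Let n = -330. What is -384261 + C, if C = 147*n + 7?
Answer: -432764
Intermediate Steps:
C = -48503 (C = 147*(-330) + 7 = -48510 + 7 = -48503)
-384261 + C = -384261 - 48503 = -432764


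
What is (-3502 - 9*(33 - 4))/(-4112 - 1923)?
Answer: 53/85 ≈ 0.62353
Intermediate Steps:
(-3502 - 9*(33 - 4))/(-4112 - 1923) = (-3502 - 9*29)/(-6035) = (-3502 - 261)*(-1/6035) = -3763*(-1/6035) = 53/85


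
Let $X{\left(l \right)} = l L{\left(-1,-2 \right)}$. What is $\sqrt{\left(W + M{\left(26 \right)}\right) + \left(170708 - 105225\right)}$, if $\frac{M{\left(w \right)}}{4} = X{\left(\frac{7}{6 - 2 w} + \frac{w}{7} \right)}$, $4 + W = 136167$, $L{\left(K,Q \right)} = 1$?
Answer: $\frac{10 \sqrt{52272353}}{161} \approx 449.07$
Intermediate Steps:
$W = 136163$ ($W = -4 + 136167 = 136163$)
$X{\left(l \right)} = l$ ($X{\left(l \right)} = l 1 = l$)
$M{\left(w \right)} = \frac{28}{6 - 2 w} + \frac{4 w}{7}$ ($M{\left(w \right)} = 4 \left(\frac{7}{6 - 2 w} + \frac{w}{7}\right) = \frac{28}{6 - 2 w} + \frac{4 w}{7}$)
$\sqrt{\left(W + M{\left(26 \right)}\right) + \left(170708 - 105225\right)} = \sqrt{\left(136163 + \frac{2 \left(-49 + 2 \cdot 26 \left(-3 + 26\right)\right)}{7 \left(-3 + 26\right)}\right) + \left(170708 - 105225\right)} = \sqrt{\left(136163 + \frac{2 \left(-49 + 2 \cdot 26 \cdot 23\right)}{7 \cdot 23}\right) + 65483} = \sqrt{\left(136163 + \frac{2}{7} \cdot \frac{1}{23} \left(-49 + 1196\right)\right) + 65483} = \sqrt{\left(136163 + \frac{2}{7} \cdot \frac{1}{23} \cdot 1147\right) + 65483} = \sqrt{\left(136163 + \frac{2294}{161}\right) + 65483} = \sqrt{\frac{21924537}{161} + 65483} = \sqrt{\frac{32467300}{161}} = \frac{10 \sqrt{52272353}}{161}$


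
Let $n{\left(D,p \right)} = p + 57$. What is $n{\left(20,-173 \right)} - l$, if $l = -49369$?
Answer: $49253$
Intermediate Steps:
$n{\left(D,p \right)} = 57 + p$
$n{\left(20,-173 \right)} - l = \left(57 - 173\right) - -49369 = -116 + 49369 = 49253$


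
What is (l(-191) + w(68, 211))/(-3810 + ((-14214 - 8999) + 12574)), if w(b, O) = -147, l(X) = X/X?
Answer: 146/14449 ≈ 0.010105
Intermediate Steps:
l(X) = 1
(l(-191) + w(68, 211))/(-3810 + ((-14214 - 8999) + 12574)) = (1 - 147)/(-3810 + ((-14214 - 8999) + 12574)) = -146/(-3810 + (-23213 + 12574)) = -146/(-3810 - 10639) = -146/(-14449) = -146*(-1/14449) = 146/14449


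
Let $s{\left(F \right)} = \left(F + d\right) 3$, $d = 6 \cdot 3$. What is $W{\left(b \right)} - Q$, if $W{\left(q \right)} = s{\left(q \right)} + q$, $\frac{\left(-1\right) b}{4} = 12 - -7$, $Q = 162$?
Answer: $-412$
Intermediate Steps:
$d = 18$
$s{\left(F \right)} = 54 + 3 F$ ($s{\left(F \right)} = \left(F + 18\right) 3 = \left(18 + F\right) 3 = 54 + 3 F$)
$b = -76$ ($b = - 4 \left(12 - -7\right) = - 4 \left(12 + 7\right) = \left(-4\right) 19 = -76$)
$W{\left(q \right)} = 54 + 4 q$ ($W{\left(q \right)} = \left(54 + 3 q\right) + q = 54 + 4 q$)
$W{\left(b \right)} - Q = \left(54 + 4 \left(-76\right)\right) - 162 = \left(54 - 304\right) - 162 = -250 - 162 = -412$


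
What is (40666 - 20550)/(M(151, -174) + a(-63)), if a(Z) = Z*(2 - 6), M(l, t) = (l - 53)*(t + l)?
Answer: -10058/1001 ≈ -10.048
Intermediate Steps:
M(l, t) = (-53 + l)*(l + t)
a(Z) = -4*Z (a(Z) = Z*(-4) = -4*Z)
(40666 - 20550)/(M(151, -174) + a(-63)) = (40666 - 20550)/((151² - 53*151 - 53*(-174) + 151*(-174)) - 4*(-63)) = 20116/((22801 - 8003 + 9222 - 26274) + 252) = 20116/(-2254 + 252) = 20116/(-2002) = 20116*(-1/2002) = -10058/1001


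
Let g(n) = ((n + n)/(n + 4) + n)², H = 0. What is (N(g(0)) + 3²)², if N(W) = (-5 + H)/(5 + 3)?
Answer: 4489/64 ≈ 70.141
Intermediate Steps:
g(n) = (n + 2*n/(4 + n))² (g(n) = ((2*n)/(4 + n) + n)² = (2*n/(4 + n) + n)² = (n + 2*n/(4 + n))²)
N(W) = -5/8 (N(W) = (-5 + 0)/(5 + 3) = -5/8)
(N(g(0)) + 3²)² = (-5/8 + 3²)² = (-5/8 + 9)² = (67/8)² = 4489/64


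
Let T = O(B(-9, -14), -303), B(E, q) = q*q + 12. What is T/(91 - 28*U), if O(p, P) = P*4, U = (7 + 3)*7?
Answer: 404/623 ≈ 0.64847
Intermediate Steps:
U = 70 (U = 10*7 = 70)
B(E, q) = 12 + q**2 (B(E, q) = q**2 + 12 = 12 + q**2)
O(p, P) = 4*P
T = -1212 (T = 4*(-303) = -1212)
T/(91 - 28*U) = -1212/(91 - 28*70) = -1212/(91 - 1960) = -1212/(-1869) = -1212*(-1/1869) = 404/623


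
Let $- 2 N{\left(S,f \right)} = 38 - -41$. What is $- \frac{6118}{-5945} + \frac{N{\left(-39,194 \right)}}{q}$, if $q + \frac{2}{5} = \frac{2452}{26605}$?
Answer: $\frac{2519076823}{19475820} \approx 129.34$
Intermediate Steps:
$N{\left(S,f \right)} = - \frac{79}{2}$ ($N{\left(S,f \right)} = - \frac{38 - -41}{2} = - \frac{38 + 41}{2} = \left(- \frac{1}{2}\right) 79 = - \frac{79}{2}$)
$q = - \frac{1638}{5321}$ ($q = - \frac{2}{5} + \frac{2452}{26605} = - \frac{1638}{5321} \approx -0.30784$)
$- \frac{6118}{-5945} + \frac{N{\left(-39,194 \right)}}{q} = - \frac{6118}{-5945} - \frac{79}{2 \left(- \frac{1638}{5321}\right)} = \left(-6118\right) \left(- \frac{1}{5945}\right) - - \frac{420359}{3276} = \frac{6118}{5945} + \frac{420359}{3276} = \frac{2519076823}{19475820}$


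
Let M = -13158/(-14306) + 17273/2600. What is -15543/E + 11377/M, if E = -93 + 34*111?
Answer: 86296234390537/57529600121 ≈ 1500.0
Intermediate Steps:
M = 140659169/18597800 (M = -13158*(-1/14306) + 17273*(1/2600) = 6579/7153 + 17273/2600 = 140659169/18597800 ≈ 7.5632)
E = 3681 (E = -93 + 3774 = 3681)
-15543/E + 11377/M = -15543/3681 + 11377/(140659169/18597800) = -15543*1/3681 + 11377*(18597800/140659169) = -1727/409 + 211587170600/140659169 = 86296234390537/57529600121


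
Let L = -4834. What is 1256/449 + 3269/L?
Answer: 4603723/2170466 ≈ 2.1211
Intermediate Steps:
1256/449 + 3269/L = 1256/449 + 3269/(-4834) = 1256*(1/449) + 3269*(-1/4834) = 1256/449 - 3269/4834 = 4603723/2170466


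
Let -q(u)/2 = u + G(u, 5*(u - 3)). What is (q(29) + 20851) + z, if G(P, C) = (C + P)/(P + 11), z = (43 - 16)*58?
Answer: 447021/20 ≈ 22351.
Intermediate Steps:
z = 1566 (z = 27*58 = 1566)
G(P, C) = (C + P)/(11 + P)
q(u) = -2*u - 2*(-15 + 6*u)/(11 + u) (q(u) = -2*(u + (5*(u - 3) + u)/(11 + u)) = -2*(u + (5*(-3 + u) + u)/(11 + u)) = -2*(u + ((-15 + 5*u) + u)/(11 + u)) = -2*(u + (-15 + 6*u)/(11 + u)) = -2*u - 2*(-15 + 6*u)/(11 + u))
(q(29) + 20851) + z = (2*(15 - 1*29**2 - 17*29)/(11 + 29) + 20851) + 1566 = (2*(15 - 1*841 - 493)/40 + 20851) + 1566 = (2*(1/40)*(15 - 841 - 493) + 20851) + 1566 = (2*(1/40)*(-1319) + 20851) + 1566 = (-1319/20 + 20851) + 1566 = 415701/20 + 1566 = 447021/20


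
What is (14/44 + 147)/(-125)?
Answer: -3241/2750 ≈ -1.1785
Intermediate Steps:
(14/44 + 147)/(-125) = -(14*(1/44) + 147)/125 = -(7/22 + 147)/125 = -1/125*3241/22 = -3241/2750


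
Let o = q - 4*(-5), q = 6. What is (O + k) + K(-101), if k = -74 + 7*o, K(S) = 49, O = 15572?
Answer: 15729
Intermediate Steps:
o = 26 (o = 6 - 4*(-5) = 6 + 20 = 26)
k = 108 (k = -74 + 7*26 = -74 + 182 = 108)
(O + k) + K(-101) = (15572 + 108) + 49 = 15680 + 49 = 15729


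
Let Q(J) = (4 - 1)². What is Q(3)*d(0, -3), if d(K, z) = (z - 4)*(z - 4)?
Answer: 441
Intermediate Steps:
Q(J) = 9 (Q(J) = 3² = 9)
d(K, z) = (-4 + z)² (d(K, z) = (-4 + z)*(-4 + z) = (-4 + z)²)
Q(3)*d(0, -3) = 9*(-4 - 3)² = 9*(-7)² = 9*49 = 441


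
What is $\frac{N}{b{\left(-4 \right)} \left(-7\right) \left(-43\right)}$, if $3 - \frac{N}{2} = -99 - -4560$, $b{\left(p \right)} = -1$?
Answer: $\frac{8916}{301} \approx 29.621$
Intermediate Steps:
$N = -8916$ ($N = 6 - 2 \left(-99 - -4560\right) = 6 - 2 \left(-99 + 4560\right) = 6 - 8922 = -8916$)
$\frac{N}{b{\left(-4 \right)} \left(-7\right) \left(-43\right)} = - \frac{8916}{\left(-1\right) \left(-7\right) \left(-43\right)} = - \frac{8916}{7 \left(-43\right)} = - \frac{8916}{-301} = \left(-8916\right) \left(- \frac{1}{301}\right) = \frac{8916}{301}$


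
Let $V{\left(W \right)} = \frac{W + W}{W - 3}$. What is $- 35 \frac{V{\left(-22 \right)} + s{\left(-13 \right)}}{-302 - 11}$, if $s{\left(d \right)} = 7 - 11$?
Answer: $- \frac{392}{1565} \approx -0.25048$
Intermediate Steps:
$s{\left(d \right)} = -4$
$V{\left(W \right)} = \frac{2 W}{-3 + W}$
$- 35 \frac{V{\left(-22 \right)} + s{\left(-13 \right)}}{-302 - 11} = - 35 \frac{2 \left(-22\right) \frac{1}{-3 - 22} - 4}{-302 - 11} = - 35 \frac{2 \left(-22\right) \frac{1}{-25} - 4}{-313} = - 35 \left(2 \left(-22\right) \left(- \frac{1}{25}\right) - 4\right) \left(- \frac{1}{313}\right) = - 35 \left(\frac{44}{25} - 4\right) \left(- \frac{1}{313}\right) = - 35 \left(\left(- \frac{56}{25}\right) \left(- \frac{1}{313}\right)\right) = \left(-35\right) \frac{56}{7825} = - \frac{392}{1565}$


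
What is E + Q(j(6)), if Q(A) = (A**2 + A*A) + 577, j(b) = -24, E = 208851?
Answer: 210580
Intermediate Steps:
Q(A) = 577 + 2*A**2 (Q(A) = (A**2 + A**2) + 577 = 2*A**2 + 577 = 577 + 2*A**2)
E + Q(j(6)) = 208851 + (577 + 2*(-24)**2) = 208851 + (577 + 2*576) = 208851 + (577 + 1152) = 208851 + 1729 = 210580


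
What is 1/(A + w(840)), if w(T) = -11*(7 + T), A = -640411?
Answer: -1/649728 ≈ -1.5391e-6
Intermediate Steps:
w(T) = -77 - 11*T
1/(A + w(840)) = 1/(-640411 + (-77 - 11*840)) = 1/(-640411 + (-77 - 9240)) = 1/(-640411 - 9317) = 1/(-649728) = -1/649728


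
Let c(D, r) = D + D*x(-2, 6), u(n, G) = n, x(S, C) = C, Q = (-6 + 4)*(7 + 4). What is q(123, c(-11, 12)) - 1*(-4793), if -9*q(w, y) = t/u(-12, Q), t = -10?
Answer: 258817/54 ≈ 4792.9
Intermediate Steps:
Q = -22 (Q = -2*11 = -22)
c(D, r) = 7*D (c(D, r) = D + D*6 = D + 6*D = 7*D)
q(w, y) = -5/54 (q(w, y) = -(-10)/(9*(-12)) = -(-10)*(-1)/(9*12) = -⅑*⅚ = -5/54)
q(123, c(-11, 12)) - 1*(-4793) = -5/54 - 1*(-4793) = -5/54 + 4793 = 258817/54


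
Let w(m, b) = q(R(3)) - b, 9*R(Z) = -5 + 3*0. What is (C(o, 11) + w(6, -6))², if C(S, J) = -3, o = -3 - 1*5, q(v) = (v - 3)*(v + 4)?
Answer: 561001/6561 ≈ 85.505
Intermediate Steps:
R(Z) = -5/9 (R(Z) = (-5 + 3*0)/9 = (-5 + 0)/9 = (⅑)*(-5) = -5/9)
q(v) = (-3 + v)*(4 + v)
w(m, b) = -992/81 - b (w(m, b) = (-12 - 5/9 + (-5/9)²) - b = (-12 - 5/9 + 25/81) - b = -992/81 - b)
o = -8 (o = -3 - 5 = -8)
(C(o, 11) + w(6, -6))² = (-3 + (-992/81 - 1*(-6)))² = (-3 + (-992/81 + 6))² = (-3 - 506/81)² = (-749/81)² = 561001/6561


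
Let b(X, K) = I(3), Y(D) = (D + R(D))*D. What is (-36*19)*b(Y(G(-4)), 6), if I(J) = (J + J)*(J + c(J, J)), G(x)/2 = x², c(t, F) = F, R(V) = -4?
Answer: -24624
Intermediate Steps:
G(x) = 2*x²
Y(D) = D*(-4 + D) (Y(D) = (D - 4)*D = (-4 + D)*D = D*(-4 + D))
I(J) = 4*J² (I(J) = (J + J)*(J + J) = (2*J)*(2*J) = 4*J²)
b(X, K) = 36 (b(X, K) = 4*3² = 4*9 = 36)
(-36*19)*b(Y(G(-4)), 6) = -36*19*36 = -684*36 = -24624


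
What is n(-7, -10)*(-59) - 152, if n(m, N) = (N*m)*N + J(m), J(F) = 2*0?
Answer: 41148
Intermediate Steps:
J(F) = 0
n(m, N) = m*N**2 (n(m, N) = (N*m)*N + 0 = m*N**2 + 0 = m*N**2)
n(-7, -10)*(-59) - 152 = -7*(-10)**2*(-59) - 152 = -7*100*(-59) - 152 = -700*(-59) - 152 = 41300 - 152 = 41148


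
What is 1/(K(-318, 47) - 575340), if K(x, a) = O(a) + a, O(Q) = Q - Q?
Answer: -1/575293 ≈ -1.7382e-6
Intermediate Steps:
O(Q) = 0
K(x, a) = a (K(x, a) = 0 + a = a)
1/(K(-318, 47) - 575340) = 1/(47 - 575340) = 1/(-575293) = -1/575293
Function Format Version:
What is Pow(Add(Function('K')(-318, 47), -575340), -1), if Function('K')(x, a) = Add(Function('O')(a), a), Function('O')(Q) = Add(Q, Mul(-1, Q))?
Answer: Rational(-1, 575293) ≈ -1.7382e-6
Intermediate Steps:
Function('O')(Q) = 0
Function('K')(x, a) = a (Function('K')(x, a) = Add(0, a) = a)
Pow(Add(Function('K')(-318, 47), -575340), -1) = Pow(Add(47, -575340), -1) = Pow(-575293, -1) = Rational(-1, 575293)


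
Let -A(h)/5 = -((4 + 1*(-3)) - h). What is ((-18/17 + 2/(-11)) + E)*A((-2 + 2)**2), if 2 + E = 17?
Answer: 12865/187 ≈ 68.797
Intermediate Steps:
E = 15 (E = -2 + 17 = 15)
A(h) = 5 - 5*h (A(h) = -(-5)*((4 + 1*(-3)) - h) = -(-5)*((4 - 3) - h) = -(-5)*(1 - h) = -5*(-1 + h) = 5 - 5*h)
((-18/17 + 2/(-11)) + E)*A((-2 + 2)**2) = ((-18/17 + 2/(-11)) + 15)*(5 - 5*(-2 + 2)**2) = ((-18*1/17 + 2*(-1/11)) + 15)*(5 - 5*0**2) = ((-18/17 - 2/11) + 15)*(5 - 5*0) = (-232/187 + 15)*(5 + 0) = (2573/187)*5 = 12865/187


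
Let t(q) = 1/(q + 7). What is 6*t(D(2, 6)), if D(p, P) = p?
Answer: 2/3 ≈ 0.66667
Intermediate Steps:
t(q) = 1/(7 + q)
6*t(D(2, 6)) = 6/(7 + 2) = 6/9 = 6*(1/9) = 2/3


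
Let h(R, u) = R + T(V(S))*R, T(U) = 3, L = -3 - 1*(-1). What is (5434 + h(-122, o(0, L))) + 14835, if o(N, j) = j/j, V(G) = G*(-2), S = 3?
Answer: 19781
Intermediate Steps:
L = -2 (L = -3 + 1 = -2)
V(G) = -2*G
o(N, j) = 1
h(R, u) = 4*R (h(R, u) = R + 3*R = 4*R)
(5434 + h(-122, o(0, L))) + 14835 = (5434 + 4*(-122)) + 14835 = (5434 - 488) + 14835 = 4946 + 14835 = 19781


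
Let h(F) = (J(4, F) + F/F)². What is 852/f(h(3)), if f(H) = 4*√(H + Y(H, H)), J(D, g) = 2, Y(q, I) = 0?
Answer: 71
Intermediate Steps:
h(F) = 9 (h(F) = (2 + F/F)² = (2 + 1)² = 3² = 9)
f(H) = 4*√H (f(H) = 4*√(H + 0) = 4*√H)
852/f(h(3)) = 852/((4*√9)) = 852/((4*3)) = 852/12 = 852*(1/12) = 71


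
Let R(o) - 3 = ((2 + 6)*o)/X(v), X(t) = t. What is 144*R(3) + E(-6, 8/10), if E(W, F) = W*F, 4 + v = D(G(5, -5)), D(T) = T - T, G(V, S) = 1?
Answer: -2184/5 ≈ -436.80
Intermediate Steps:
D(T) = 0
v = -4 (v = -4 + 0 = -4)
R(o) = 3 - 2*o (R(o) = 3 + ((2 + 6)*o)/(-4) = 3 + (8*o)*(-¼) = 3 - 2*o)
E(W, F) = F*W
144*R(3) + E(-6, 8/10) = 144*(3 - 2*3) + (8/10)*(-6) = 144*(3 - 6) + (8*(⅒))*(-6) = 144*(-3) + (⅘)*(-6) = -432 - 24/5 = -2184/5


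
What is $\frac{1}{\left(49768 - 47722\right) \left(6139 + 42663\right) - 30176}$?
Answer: $\frac{1}{99818716} \approx 1.0018 \cdot 10^{-8}$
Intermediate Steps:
$\frac{1}{\left(49768 - 47722\right) \left(6139 + 42663\right) - 30176} = \frac{1}{2046 \cdot 48802 - 30176} = \frac{1}{99848892 - 30176} = \frac{1}{99818716}$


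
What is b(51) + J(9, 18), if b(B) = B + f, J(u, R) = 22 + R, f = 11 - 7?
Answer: 95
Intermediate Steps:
f = 4
b(B) = 4 + B (b(B) = B + 4 = 4 + B)
b(51) + J(9, 18) = (4 + 51) + (22 + 18) = 55 + 40 = 95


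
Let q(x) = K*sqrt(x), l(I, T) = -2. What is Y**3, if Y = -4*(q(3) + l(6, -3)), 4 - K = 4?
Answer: 512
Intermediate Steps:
K = 0 (K = 4 - 1*4 = 4 - 4 = 0)
q(x) = 0 (q(x) = 0*sqrt(x) = 0)
Y = 8 (Y = -4*(0 - 2) = -4*(-2) = 8)
Y**3 = 8**3 = 512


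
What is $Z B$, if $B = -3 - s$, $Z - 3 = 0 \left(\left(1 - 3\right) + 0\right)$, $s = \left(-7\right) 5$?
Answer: $96$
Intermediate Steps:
$s = -35$
$Z = 3$ ($Z = 3 + 0 \left(\left(1 - 3\right) + 0\right) = 3 + 0 \left(-2 + 0\right) = 3 + 0 \left(-2\right) = 3 + 0 = 3$)
$B = 32$ ($B = -3 - -35 = -3 + 35 = 32$)
$Z B = 3 \cdot 32 = 96$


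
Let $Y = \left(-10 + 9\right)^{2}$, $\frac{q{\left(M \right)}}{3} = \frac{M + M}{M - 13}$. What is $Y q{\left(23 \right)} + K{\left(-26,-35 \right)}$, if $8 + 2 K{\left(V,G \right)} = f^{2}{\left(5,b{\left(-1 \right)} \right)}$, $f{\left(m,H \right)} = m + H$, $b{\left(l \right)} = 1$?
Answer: $\frac{139}{5} \approx 27.8$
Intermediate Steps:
$q{\left(M \right)} = \frac{6 M}{-13 + M}$ ($q{\left(M \right)} = 3 \frac{M + M}{M - 13} = 3 \frac{2 M}{-13 + M} = \frac{6 M}{-13 + M}$)
$Y = 1$ ($Y = \left(-1\right)^{2} = 1$)
$f{\left(m,H \right)} = H + m$
$K{\left(V,G \right)} = 14$ ($K{\left(V,G \right)} = -4 + \frac{\left(1 + 5\right)^{2}}{2} = -4 + \frac{6^{2}}{2} = -4 + \frac{1}{2} \cdot 36 = -4 + 18 = 14$)
$Y q{\left(23 \right)} + K{\left(-26,-35 \right)} = 1 \cdot 6 \cdot 23 \frac{1}{-13 + 23} + 14 = 1 \cdot 6 \cdot 23 \cdot \frac{1}{10} + 14 = 1 \cdot \frac{69}{5} + 14 = \frac{69}{5} + 14 = \frac{139}{5}$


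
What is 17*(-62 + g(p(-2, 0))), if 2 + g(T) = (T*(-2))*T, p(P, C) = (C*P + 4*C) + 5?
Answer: -1938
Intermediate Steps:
p(P, C) = 5 + 4*C + C*P (p(P, C) = (4*C + C*P) + 5 = 5 + 4*C + C*P)
g(T) = -2 - 2*T² (g(T) = -2 + (T*(-2))*T = -2 + (-2*T)*T = -2 - 2*T²)
17*(-62 + g(p(-2, 0))) = 17*(-62 + (-2 - 2*(5 + 4*0 + 0*(-2))²)) = 17*(-62 + (-2 - 2*(5 + 0 + 0)²)) = 17*(-62 + (-2 - 2*5²)) = 17*(-62 + (-2 - 2*25)) = 17*(-62 + (-2 - 50)) = 17*(-62 - 52) = 17*(-114) = -1938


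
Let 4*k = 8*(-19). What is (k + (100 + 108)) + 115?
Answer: 285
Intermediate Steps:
k = -38 (k = (8*(-19))/4 = (¼)*(-152) = -38)
(k + (100 + 108)) + 115 = (-38 + (100 + 108)) + 115 = (-38 + 208) + 115 = 170 + 115 = 285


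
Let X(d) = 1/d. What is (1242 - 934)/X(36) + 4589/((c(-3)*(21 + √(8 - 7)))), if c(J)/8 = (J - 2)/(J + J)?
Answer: 4892487/440 ≈ 11119.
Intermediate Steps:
c(J) = 4*(-2 + J)/J (c(J) = 8*((J - 2)/(J + J)) = 8*((-2 + J)/((2*J))) = 8*((-2 + J)*(1/(2*J))) = 8*((-2 + J)/(2*J)) = 4*(-2 + J)/J)
(1242 - 934)/X(36) + 4589/((c(-3)*(21 + √(8 - 7)))) = (1242 - 934)/(1/36) + 4589/(((4 - 8/(-3))*(21 + √(8 - 7)))) = 308/(1/36) + 4589/(((4 - 8*(-⅓))*(21 + √1))) = 308*36 + 4589/(((4 + 8/3)*(21 + 1))) = 11088 + 4589/(((20/3)*22)) = 11088 + 4589/(440/3) = 11088 + 4589*(3/440) = 11088 + 13767/440 = 4892487/440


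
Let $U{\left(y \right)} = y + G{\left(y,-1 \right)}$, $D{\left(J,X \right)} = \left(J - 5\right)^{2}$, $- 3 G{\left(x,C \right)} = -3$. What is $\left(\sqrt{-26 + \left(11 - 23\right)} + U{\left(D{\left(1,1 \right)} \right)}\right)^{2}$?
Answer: $\left(17 + i \sqrt{38}\right)^{2} \approx 251.0 + 209.59 i$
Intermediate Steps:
$G{\left(x,C \right)} = 1$ ($G{\left(x,C \right)} = \left(- \frac{1}{3}\right) \left(-3\right) = 1$)
$D{\left(J,X \right)} = \left(-5 + J\right)^{2}$
$U{\left(y \right)} = 1 + y$ ($U{\left(y \right)} = y + 1 = 1 + y$)
$\left(\sqrt{-26 + \left(11 - 23\right)} + U{\left(D{\left(1,1 \right)} \right)}\right)^{2} = \left(\sqrt{-26 + \left(11 - 23\right)} + \left(1 + \left(-5 + 1\right)^{2}\right)\right)^{2} = \left(\sqrt{-26 - 12} + \left(1 + \left(-4\right)^{2}\right)\right)^{2} = \left(\sqrt{-38} + \left(1 + 16\right)\right)^{2} = \left(i \sqrt{38} + 17\right)^{2} = \left(17 + i \sqrt{38}\right)^{2}$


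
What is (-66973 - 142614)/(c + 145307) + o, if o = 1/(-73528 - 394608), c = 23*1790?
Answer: -98115406309/87296596872 ≈ -1.1239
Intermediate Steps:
c = 41170
o = -1/468136 (o = 1/(-468136) = -1/468136 ≈ -2.1361e-6)
(-66973 - 142614)/(c + 145307) + o = (-66973 - 142614)/(41170 + 145307) - 1/468136 = -209587/186477 - 1/468136 = -98115406309/87296596872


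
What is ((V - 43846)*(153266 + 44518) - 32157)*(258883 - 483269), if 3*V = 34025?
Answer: 1442548249023306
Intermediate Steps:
V = 34025/3 (V = (⅓)*34025 = 34025/3 ≈ 11342.)
((V - 43846)*(153266 + 44518) - 32157)*(258883 - 483269) = ((34025/3 - 43846)*(153266 + 44518) - 32157)*(258883 - 483269) = (-97513/3*197784 - 32157)*(-224386) = (-6428837064 - 32157)*(-224386) = -6428869221*(-224386) = 1442548249023306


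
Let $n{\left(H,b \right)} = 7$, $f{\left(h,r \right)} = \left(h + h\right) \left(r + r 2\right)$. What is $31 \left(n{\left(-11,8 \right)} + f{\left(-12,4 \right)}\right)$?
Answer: $-8711$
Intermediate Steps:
$f{\left(h,r \right)} = 6 h r$ ($f{\left(h,r \right)} = 2 h \left(r + 2 r\right) = 2 h 3 r = 6 h r$)
$31 \left(n{\left(-11,8 \right)} + f{\left(-12,4 \right)}\right) = 31 \left(7 + 6 \left(-12\right) 4\right) = 31 \left(7 - 288\right) = 31 \left(-281\right) = -8711$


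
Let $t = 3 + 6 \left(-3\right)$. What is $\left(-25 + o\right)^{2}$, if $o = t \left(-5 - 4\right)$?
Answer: $12100$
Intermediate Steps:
$t = -15$ ($t = 3 - 18 = -15$)
$o = 135$ ($o = - 15 \left(-5 - 4\right) = \left(-15\right) \left(-9\right) = 135$)
$\left(-25 + o\right)^{2} = \left(-25 + 135\right)^{2} = 110^{2} = 12100$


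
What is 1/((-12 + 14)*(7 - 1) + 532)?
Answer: 1/544 ≈ 0.0018382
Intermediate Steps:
1/((-12 + 14)*(7 - 1) + 532) = 1/(2*6 + 532) = 1/(12 + 532) = 1/544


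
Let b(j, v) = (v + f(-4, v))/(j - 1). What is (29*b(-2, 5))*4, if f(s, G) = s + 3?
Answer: -464/3 ≈ -154.67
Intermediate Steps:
f(s, G) = 3 + s
b(j, v) = (-1 + v)/(-1 + j) (b(j, v) = (v + (3 - 4))/(j - 1) = (v - 1)/(-1 + j) = (-1 + v)/(-1 + j))
(29*b(-2, 5))*4 = (29*((-1 + 5)/(-1 - 2)))*4 = (29*(4/(-3)))*4 = (29*(-⅓*4))*4 = (29*(-4/3))*4 = -116/3*4 = -464/3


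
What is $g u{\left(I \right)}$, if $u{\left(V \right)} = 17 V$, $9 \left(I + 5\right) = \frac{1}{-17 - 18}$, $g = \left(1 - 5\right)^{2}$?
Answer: $- \frac{428672}{315} \approx -1360.9$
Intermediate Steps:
$g = 16$ ($g = \left(-4\right)^{2} = 16$)
$I = - \frac{1576}{315}$ ($I = -5 + \frac{1}{9 \left(-17 - 18\right)} = -5 + \frac{1}{9 \left(-35\right)} = -5 + \frac{1}{9} \left(- \frac{1}{35}\right) = -5 - \frac{1}{315} = - \frac{1576}{315} \approx -5.0032$)
$g u{\left(I \right)} = 16 \cdot 17 \left(- \frac{1576}{315}\right) = 16 \left(- \frac{26792}{315}\right) = - \frac{428672}{315}$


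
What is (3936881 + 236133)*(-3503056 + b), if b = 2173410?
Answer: -5548631373044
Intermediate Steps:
(3936881 + 236133)*(-3503056 + b) = (3936881 + 236133)*(-3503056 + 2173410) = 4173014*(-1329646) = -5548631373044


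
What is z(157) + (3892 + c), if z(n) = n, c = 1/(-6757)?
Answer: 27359092/6757 ≈ 4049.0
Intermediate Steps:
c = -1/6757 ≈ -0.00014799
z(157) + (3892 + c) = 157 + (3892 - 1/6757) = 157 + 26298243/6757 = 27359092/6757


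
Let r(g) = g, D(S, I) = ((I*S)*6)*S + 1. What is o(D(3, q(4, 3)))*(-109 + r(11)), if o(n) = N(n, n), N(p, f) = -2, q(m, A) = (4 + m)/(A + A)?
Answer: 196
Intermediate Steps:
q(m, A) = (4 + m)/(2*A) (q(m, A) = (4 + m)/((2*A)) = (4 + m)*(1/(2*A)) = (4 + m)/(2*A))
D(S, I) = 1 + 6*I*S² (D(S, I) = (6*I*S)*S + 1 = 6*I*S² + 1 = 1 + 6*I*S²)
o(n) = -2
o(D(3, q(4, 3)))*(-109 + r(11)) = -2*(-109 + 11) = -2*(-98) = 196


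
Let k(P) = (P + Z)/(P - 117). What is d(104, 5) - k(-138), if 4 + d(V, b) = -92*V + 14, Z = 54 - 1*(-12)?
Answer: -812454/85 ≈ -9558.3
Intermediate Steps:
Z = 66 (Z = 54 + 12 = 66)
d(V, b) = 10 - 92*V (d(V, b) = -4 + (-92*V + 14) = -4 + (14 - 92*V) = 10 - 92*V)
k(P) = (66 + P)/(-117 + P) (k(P) = (P + 66)/(P - 117) = (66 + P)/(-117 + P))
d(104, 5) - k(-138) = (10 - 92*104) - (66 - 138)/(-117 - 138) = (10 - 9568) - (-72)/(-255) = -9558 - (-1)*(-72)/255 = -9558 - 1*24/85 = -9558 - 24/85 = -812454/85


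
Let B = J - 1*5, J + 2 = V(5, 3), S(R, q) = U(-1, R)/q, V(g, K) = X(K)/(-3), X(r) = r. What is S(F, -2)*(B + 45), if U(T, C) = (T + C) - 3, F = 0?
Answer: 74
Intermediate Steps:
U(T, C) = -3 + C + T (U(T, C) = (C + T) - 3 = -3 + C + T)
V(g, K) = -K/3 (V(g, K) = K/(-3) = K*(-⅓) = -K/3)
S(R, q) = (-4 + R)/q (S(R, q) = (-3 + R - 1)/q = (-4 + R)/q)
J = -3 (J = -2 - ⅓*3 = -2 - 1 = -3)
B = -8 (B = -3 - 1*5 = -3 - 5 = -8)
S(F, -2)*(B + 45) = ((-4 + 0)/(-2))*(-8 + 45) = -½*(-4)*37 = 2*37 = 74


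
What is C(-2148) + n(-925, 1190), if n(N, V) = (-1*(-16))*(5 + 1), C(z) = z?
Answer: -2052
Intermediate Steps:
n(N, V) = 96 (n(N, V) = 16*6 = 96)
C(-2148) + n(-925, 1190) = -2148 + 96 = -2052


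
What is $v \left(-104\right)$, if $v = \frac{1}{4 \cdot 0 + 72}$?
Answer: $- \frac{13}{9} \approx -1.4444$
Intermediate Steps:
$v = \frac{1}{72}$ ($v = \frac{1}{0 + 72} = \frac{1}{72} \approx 0.013889$)
$v \left(-104\right) = \frac{1}{72} \left(-104\right) = - \frac{13}{9}$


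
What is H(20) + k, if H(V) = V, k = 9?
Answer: 29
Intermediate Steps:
H(20) + k = 20 + 9 = 29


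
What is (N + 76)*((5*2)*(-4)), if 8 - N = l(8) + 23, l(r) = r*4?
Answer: -1160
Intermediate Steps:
l(r) = 4*r
N = -47 (N = 8 - (4*8 + 23) = 8 - (32 + 23) = 8 - 1*55 = 8 - 55 = -47)
(N + 76)*((5*2)*(-4)) = (-47 + 76)*((5*2)*(-4)) = 29*(10*(-4)) = 29*(-40) = -1160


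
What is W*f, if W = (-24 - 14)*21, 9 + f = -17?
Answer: 20748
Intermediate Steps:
f = -26 (f = -9 - 17 = -26)
W = -798 (W = -38*21 = -798)
W*f = -798*(-26) = 20748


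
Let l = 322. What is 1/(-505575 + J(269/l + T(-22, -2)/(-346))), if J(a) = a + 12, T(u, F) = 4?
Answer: -55706/28162846585 ≈ -1.9780e-6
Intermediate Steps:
J(a) = 12 + a
1/(-505575 + J(269/l + T(-22, -2)/(-346))) = 1/(-505575 + (12 + (269/322 + 4/(-346)))) = 1/(-505575 + (12 + (269*(1/322) + 4*(-1/346)))) = 1/(-505575 + (12 + (269/322 - 2/173))) = 1/(-505575 + (12 + 45893/55706)) = 1/(-505575 + 714365/55706) = 1/(-28162846585/55706) = -55706/28162846585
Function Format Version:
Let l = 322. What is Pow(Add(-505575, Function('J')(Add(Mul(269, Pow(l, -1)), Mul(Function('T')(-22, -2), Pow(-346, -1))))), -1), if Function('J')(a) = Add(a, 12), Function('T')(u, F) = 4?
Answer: Rational(-55706, 28162846585) ≈ -1.9780e-6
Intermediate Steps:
Function('J')(a) = Add(12, a)
Pow(Add(-505575, Function('J')(Add(Mul(269, Pow(l, -1)), Mul(Function('T')(-22, -2), Pow(-346, -1))))), -1) = Pow(Add(-505575, Add(12, Add(Mul(269, Pow(322, -1)), Mul(4, Pow(-346, -1))))), -1) = Pow(Add(-505575, Add(12, Add(Mul(269, Rational(1, 322)), Mul(4, Rational(-1, 346))))), -1) = Pow(Add(-505575, Add(12, Add(Rational(269, 322), Rational(-2, 173)))), -1) = Pow(Add(-505575, Add(12, Rational(45893, 55706))), -1) = Pow(Add(-505575, Rational(714365, 55706)), -1) = Pow(Rational(-28162846585, 55706), -1) = Rational(-55706, 28162846585)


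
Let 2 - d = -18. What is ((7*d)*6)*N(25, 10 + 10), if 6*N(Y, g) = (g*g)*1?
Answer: 56000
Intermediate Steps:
d = 20 (d = 2 - 1*(-18) = 2 + 18 = 20)
N(Y, g) = g**2/6 (N(Y, g) = ((g*g)*1)/6 = (g**2*1)/6 = g**2/6)
((7*d)*6)*N(25, 10 + 10) = ((7*20)*6)*((10 + 10)**2/6) = (140*6)*((1/6)*20**2) = 840*((1/6)*400) = 840*(200/3) = 56000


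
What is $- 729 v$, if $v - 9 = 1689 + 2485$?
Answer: $-3049407$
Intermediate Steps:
$v = 4183$ ($v = 9 + \left(1689 + 2485\right) = 9 + 4174 = 4183$)
$- 729 v = \left(-729\right) 4183 = -3049407$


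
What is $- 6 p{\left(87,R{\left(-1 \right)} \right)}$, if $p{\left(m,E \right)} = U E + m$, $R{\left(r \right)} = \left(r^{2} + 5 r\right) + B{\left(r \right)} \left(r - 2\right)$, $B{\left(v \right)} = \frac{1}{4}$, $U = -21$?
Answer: $- \frac{2241}{2} \approx -1120.5$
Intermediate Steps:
$B{\left(v \right)} = \frac{1}{4}$
$R{\left(r \right)} = - \frac{1}{2} + r^{2} + \frac{21 r}{4}$ ($R{\left(r \right)} = \left(r^{2} + 5 r\right) + \frac{r - 2}{4} = \left(r^{2} + 5 r\right) + \frac{-2 + r}{4} = \left(r^{2} + 5 r\right) + \left(- \frac{1}{2} + \frac{r}{4}\right) = - \frac{1}{2} + r^{2} + \frac{21 r}{4}$)
$p{\left(m,E \right)} = m - 21 E$ ($p{\left(m,E \right)} = - 21 E + m = m - 21 E$)
$- 6 p{\left(87,R{\left(-1 \right)} \right)} = - 6 \left(87 - 21 \left(- \frac{1}{2} + \left(-1\right)^{2} + \frac{21}{4} \left(-1\right)\right)\right) = - 6 \left(87 - 21 \left(- \frac{1}{2} + 1 - \frac{21}{4}\right)\right) = - 6 \left(87 - - \frac{399}{4}\right) = - 6 \left(87 + \frac{399}{4}\right) = \left(-6\right) \frac{747}{4} = - \frac{2241}{2}$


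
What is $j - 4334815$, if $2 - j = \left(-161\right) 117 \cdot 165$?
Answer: $-1226708$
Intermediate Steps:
$j = 3108107$ ($j = 2 - \left(-161\right) 117 \cdot 165 = 2 - \left(-18837\right) 165 = 2 - -3108105 = 2 + 3108105 = 3108107$)
$j - 4334815 = 3108107 - 4334815 = -1226708$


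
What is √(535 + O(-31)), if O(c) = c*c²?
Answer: 2*I*√7314 ≈ 171.04*I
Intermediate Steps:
O(c) = c³
√(535 + O(-31)) = √(535 + (-31)³) = √(535 - 29791) = √(-29256) = 2*I*√7314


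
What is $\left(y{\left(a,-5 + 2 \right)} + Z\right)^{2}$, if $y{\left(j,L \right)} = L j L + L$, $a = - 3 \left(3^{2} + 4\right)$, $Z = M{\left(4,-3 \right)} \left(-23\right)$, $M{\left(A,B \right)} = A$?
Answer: $198916$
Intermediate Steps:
$Z = -92$ ($Z = 4 \left(-23\right) = -92$)
$a = -39$ ($a = - 3 \left(9 + 4\right) = \left(-3\right) 13 = -39$)
$y{\left(j,L \right)} = L + j L^{2}$ ($y{\left(j,L \right)} = j L^{2} + L = L + j L^{2}$)
$\left(y{\left(a,-5 + 2 \right)} + Z\right)^{2} = \left(\left(-5 + 2\right) \left(1 + \left(-5 + 2\right) \left(-39\right)\right) - 92\right)^{2} = \left(- 3 \left(1 - -117\right) - 92\right)^{2} = \left(- 3 \left(1 + 117\right) - 92\right)^{2} = \left(\left(-3\right) 118 - 92\right)^{2} = \left(-354 - 92\right)^{2} = \left(-446\right)^{2} = 198916$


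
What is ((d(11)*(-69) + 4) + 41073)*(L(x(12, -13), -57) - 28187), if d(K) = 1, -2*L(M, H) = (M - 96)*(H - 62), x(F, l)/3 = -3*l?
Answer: -1104653000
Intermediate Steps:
x(F, l) = -9*l (x(F, l) = 3*(-3*l) = -9*l)
L(M, H) = -(-96 + M)*(-62 + H)/2 (L(M, H) = -(M - 96)*(H - 62)/2 = -(-96 + M)*(-62 + H)/2)
((d(11)*(-69) + 4) + 41073)*(L(x(12, -13), -57) - 28187) = ((1*(-69) + 4) + 41073)*((-2976 + 31*(-9*(-13)) + 48*(-57) - ½*(-57)*(-9*(-13))) - 28187) = ((-69 + 4) + 41073)*((-2976 + 31*117 - 2736 - ½*(-57)*117) - 28187) = (-65 + 41073)*((-2976 + 3627 - 2736 + 6669/2) - 28187) = 41008*(2499/2 - 28187) = 41008*(-53875/2) = -1104653000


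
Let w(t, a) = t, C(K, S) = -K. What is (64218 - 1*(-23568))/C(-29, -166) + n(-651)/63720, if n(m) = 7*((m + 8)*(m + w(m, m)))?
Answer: 960612113/307980 ≈ 3119.1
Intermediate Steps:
n(m) = 14*m*(8 + m) (n(m) = 7*((m + 8)*(m + m)) = 7*((8 + m)*(2*m)) = 7*(2*m*(8 + m)) = 14*m*(8 + m))
(64218 - 1*(-23568))/C(-29, -166) + n(-651)/63720 = (64218 - 1*(-23568))/((-1*(-29))) + (14*(-651)*(8 - 651))/63720 = (64218 + 23568)/29 + (14*(-651)*(-643))*(1/63720) = 87786*(1/29) + 5860302*(1/63720) = 87786/29 + 976717/10620 = 960612113/307980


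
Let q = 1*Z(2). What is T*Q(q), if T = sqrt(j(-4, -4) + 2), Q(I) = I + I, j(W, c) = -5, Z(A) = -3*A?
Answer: -12*I*sqrt(3) ≈ -20.785*I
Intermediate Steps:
q = -6 (q = 1*(-3*2) = 1*(-6) = -6)
Q(I) = 2*I
T = I*sqrt(3) (T = sqrt(-5 + 2) = sqrt(-3) = I*sqrt(3) ≈ 1.732*I)
T*Q(q) = (I*sqrt(3))*(2*(-6)) = (I*sqrt(3))*(-12) = -12*I*sqrt(3)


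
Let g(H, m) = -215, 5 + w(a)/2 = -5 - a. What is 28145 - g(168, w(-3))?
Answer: 28360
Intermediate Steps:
w(a) = -20 - 2*a (w(a) = -10 + 2*(-5 - a) = -10 + (-10 - 2*a) = -20 - 2*a)
28145 - g(168, w(-3)) = 28145 - 1*(-215) = 28145 + 215 = 28360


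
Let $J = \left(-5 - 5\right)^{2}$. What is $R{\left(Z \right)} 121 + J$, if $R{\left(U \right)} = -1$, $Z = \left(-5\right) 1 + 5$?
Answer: $-21$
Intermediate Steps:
$Z = 0$ ($Z = -5 + 5 = 0$)
$J = 100$ ($J = \left(-10\right)^{2} = 100$)
$R{\left(Z \right)} 121 + J = \left(-1\right) 121 + 100 = -121 + 100 = -21$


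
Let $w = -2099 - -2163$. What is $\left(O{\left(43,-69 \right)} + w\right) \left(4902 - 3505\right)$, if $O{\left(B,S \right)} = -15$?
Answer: $68453$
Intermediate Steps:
$w = 64$ ($w = -2099 + 2163 = 64$)
$\left(O{\left(43,-69 \right)} + w\right) \left(4902 - 3505\right) = \left(-15 + 64\right) \left(4902 - 3505\right) = 49 \cdot 1397 = 68453$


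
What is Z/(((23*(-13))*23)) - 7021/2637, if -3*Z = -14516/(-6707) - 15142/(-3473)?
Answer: -59186941776331/22232517499881 ≈ -2.6622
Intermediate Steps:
Z = -2666166/1225969 (Z = -(-14516/(-6707) - 15142/(-3473))/3 = -(-14516*(-1/6707) - 15142*(-1/3473))/3 = -(764/353 + 15142/3473)/3 = -1/3*7998498/1225969 = -2666166/1225969 ≈ -2.1747)
Z/(((23*(-13))*23)) - 7021/2637 = -2666166/(1225969*((23*(-13))*23)) - 7021/2637 = -2666166/(1225969*((-299*23))) - 7021*1/2637 = -2666166/1225969/(-6877) - 7021/2637 = -2666166/1225969*(-1/6877) - 7021/2637 = 2666166/8430988813 - 7021/2637 = -59186941776331/22232517499881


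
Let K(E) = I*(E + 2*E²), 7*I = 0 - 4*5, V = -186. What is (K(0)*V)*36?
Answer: 0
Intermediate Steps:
I = -20/7 (I = (0 - 4*5)/7 = (0 - 20)/7 = (⅐)*(-20) = -20/7 ≈ -2.8571)
K(E) = -40*E²/7 - 20*E/7 (K(E) = -20*(E + 2*E²)/7 = -40*E²/7 - 20*E/7)
(K(0)*V)*36 = (-20/7*0*(1 + 2*0)*(-186))*36 = (-20/7*0*(1 + 0)*(-186))*36 = (-20/7*0*1*(-186))*36 = (0*(-186))*36 = 0*36 = 0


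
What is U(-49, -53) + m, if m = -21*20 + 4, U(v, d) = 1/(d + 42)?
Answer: -4577/11 ≈ -416.09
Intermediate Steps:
U(v, d) = 1/(42 + d)
m = -416 (m = -420 + 4 = -416)
U(-49, -53) + m = 1/(42 - 53) - 416 = 1/(-11) - 416 = -1/11 - 416 = -4577/11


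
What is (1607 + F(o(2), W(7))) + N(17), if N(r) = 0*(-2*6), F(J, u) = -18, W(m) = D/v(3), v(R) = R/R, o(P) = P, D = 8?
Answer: 1589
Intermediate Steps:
v(R) = 1
W(m) = 8 (W(m) = 8/1 = 8*1 = 8)
N(r) = 0 (N(r) = 0*(-12) = 0)
(1607 + F(o(2), W(7))) + N(17) = (1607 - 18) + 0 = 1589 + 0 = 1589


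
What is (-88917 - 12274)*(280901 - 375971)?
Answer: 9620228370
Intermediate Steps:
(-88917 - 12274)*(280901 - 375971) = -101191*(-95070) = 9620228370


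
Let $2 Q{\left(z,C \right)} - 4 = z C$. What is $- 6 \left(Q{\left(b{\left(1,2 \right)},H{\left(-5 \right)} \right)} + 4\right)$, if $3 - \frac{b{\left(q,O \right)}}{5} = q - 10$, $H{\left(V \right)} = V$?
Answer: $864$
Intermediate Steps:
$b{\left(q,O \right)} = 65 - 5 q$ ($b{\left(q,O \right)} = 15 - 5 \left(q - 10\right) = 15 - 5 \left(-10 + q\right) = 15 - \left(-50 + 5 q\right) = 65 - 5 q$)
$Q{\left(z,C \right)} = 2 + \frac{C z}{2}$ ($Q{\left(z,C \right)} = 2 + \frac{z C}{2} = 2 + \frac{C z}{2}$)
$- 6 \left(Q{\left(b{\left(1,2 \right)},H{\left(-5 \right)} \right)} + 4\right) = - 6 \left(\left(2 + \frac{1}{2} \left(-5\right) \left(65 - 5\right)\right) + 4\right) = - 6 \left(\left(2 + \frac{1}{2} \left(-5\right) 60\right) + 4\right) = - 6 \left(\left(2 - 150\right) + 4\right) = - 6 \left(-148 + 4\right) = \left(-6\right) \left(-144\right) = 864$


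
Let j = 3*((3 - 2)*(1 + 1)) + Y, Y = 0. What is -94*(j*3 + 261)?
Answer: -26226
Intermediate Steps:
j = 6 (j = 3*((3 - 2)*(1 + 1)) + 0 = 3*(1*2) + 0 = 3*2 + 0 = 6 + 0 = 6)
-94*(j*3 + 261) = -94*(6*3 + 261) = -94*(18 + 261) = -94*279 = -26226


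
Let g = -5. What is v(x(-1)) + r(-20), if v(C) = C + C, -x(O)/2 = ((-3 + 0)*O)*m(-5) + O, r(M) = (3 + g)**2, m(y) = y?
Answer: 68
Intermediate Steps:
r(M) = 4 (r(M) = (3 - 5)**2 = (-2)**2 = 4)
x(O) = -32*O (x(O) = -2*(((-3 + 0)*O)*(-5) + O) = -2*(-3*O*(-5) + O) = -2*(15*O + O) = -32*O)
v(C) = 2*C
v(x(-1)) + r(-20) = 2*(-32*(-1)) + 4 = 2*32 + 4 = 64 + 4 = 68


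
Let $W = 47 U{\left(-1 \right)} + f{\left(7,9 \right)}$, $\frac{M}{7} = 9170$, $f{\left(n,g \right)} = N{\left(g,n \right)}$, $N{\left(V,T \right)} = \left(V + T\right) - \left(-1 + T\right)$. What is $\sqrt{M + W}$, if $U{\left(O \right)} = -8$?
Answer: $4 \sqrt{3989} \approx 252.63$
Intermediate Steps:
$N{\left(V,T \right)} = 1 + V$ ($N{\left(V,T \right)} = \left(T + V\right) - \left(-1 + T\right) = 1 + V$)
$f{\left(n,g \right)} = 1 + g$
$M = 64190$ ($M = 7 \cdot 9170 = 64190$)
$W = -366$ ($W = 47 \left(-8\right) + \left(1 + 9\right) = -376 + 10 = -366$)
$\sqrt{M + W} = \sqrt{64190 - 366} = \sqrt{63824} = 4 \sqrt{3989}$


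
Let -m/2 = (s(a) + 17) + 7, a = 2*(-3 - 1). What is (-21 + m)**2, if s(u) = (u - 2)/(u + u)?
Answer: 78961/16 ≈ 4935.1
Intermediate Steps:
a = -8 (a = 2*(-4) = -8)
s(u) = (-2 + u)/(2*u) (s(u) = (-2 + u)/((2*u)) = (-2 + u)*(1/(2*u)) = (-2 + u)/(2*u))
m = -197/4 (m = -2*(((1/2)*(-2 - 8)/(-8) + 17) + 7) = -2*(((1/2)*(-1/8)*(-10) + 17) + 7) = -2*((5/8 + 17) + 7) = -2*(141/8 + 7) = -2*197/8 = -197/4 ≈ -49.250)
(-21 + m)**2 = (-21 - 197/4)**2 = (-281/4)**2 = 78961/16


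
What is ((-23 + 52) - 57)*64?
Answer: -1792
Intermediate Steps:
((-23 + 52) - 57)*64 = (29 - 57)*64 = -28*64 = -1792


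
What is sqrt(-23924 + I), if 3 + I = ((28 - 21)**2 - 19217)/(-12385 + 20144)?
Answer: I*sqrt(1440603916599)/7759 ≈ 154.69*I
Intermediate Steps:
I = -42445/7759 (I = -3 + ((28 - 21)**2 - 19217)/(-12385 + 20144) = -3 + (7**2 - 19217)/7759 = -3 + (49 - 19217)*(1/7759) = -3 - 19168*1/7759 = -3 - 19168/7759 = -42445/7759 ≈ -5.4704)
sqrt(-23924 + I) = sqrt(-23924 - 42445/7759) = sqrt(-185668761/7759) = I*sqrt(1440603916599)/7759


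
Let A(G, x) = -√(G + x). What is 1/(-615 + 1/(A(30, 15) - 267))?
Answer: -43815327/26946590311 - 3*√5/26946590311 ≈ -0.0016260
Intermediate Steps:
1/(-615 + 1/(A(30, 15) - 267)) = 1/(-615 + 1/(-√(30 + 15) - 267)) = 1/(-615 + 1/(-√45 - 267)) = 1/(-615 + 1/(-3*√5 - 267)) = 1/(-615 + 1/(-267 - 3*√5))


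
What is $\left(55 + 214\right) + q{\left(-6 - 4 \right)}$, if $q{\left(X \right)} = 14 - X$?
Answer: $293$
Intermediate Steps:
$\left(55 + 214\right) + q{\left(-6 - 4 \right)} = \left(55 + 214\right) + \left(14 - \left(-6 - 4\right)\right) = 269 + \left(14 - -10\right) = 269 + \left(14 + 10\right) = 269 + 24 = 293$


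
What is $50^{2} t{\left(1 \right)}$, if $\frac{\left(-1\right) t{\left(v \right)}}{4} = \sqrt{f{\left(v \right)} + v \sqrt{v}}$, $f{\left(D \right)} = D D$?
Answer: $- 10000 \sqrt{2} \approx -14142.0$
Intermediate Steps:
$f{\left(D \right)} = D^{2}$
$t{\left(v \right)} = - 4 \sqrt{v^{2} + v^{\frac{3}{2}}}$ ($t{\left(v \right)} = - 4 \sqrt{v^{2} + v \sqrt{v}} = - 4 \sqrt{v^{2} + v^{\frac{3}{2}}}$)
$50^{2} t{\left(1 \right)} = 50^{2} \left(- 4 \sqrt{1^{2} + 1^{\frac{3}{2}}}\right) = 2500 \left(- 4 \sqrt{1 + 1}\right) = 2500 \left(- 4 \sqrt{2}\right) = - 10000 \sqrt{2}$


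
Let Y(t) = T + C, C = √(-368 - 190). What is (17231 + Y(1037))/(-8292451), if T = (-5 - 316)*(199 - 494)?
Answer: -111926/8292451 - 3*I*√62/8292451 ≈ -0.013497 - 2.8486e-6*I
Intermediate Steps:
C = 3*I*√62 (C = √(-558) = 3*I*√62 ≈ 23.622*I)
T = 94695 (T = -321*(-295) = 94695)
Y(t) = 94695 + 3*I*√62
(17231 + Y(1037))/(-8292451) = (17231 + (94695 + 3*I*√62))/(-8292451) = (111926 + 3*I*√62)*(-1/8292451) = -111926/8292451 - 3*I*√62/8292451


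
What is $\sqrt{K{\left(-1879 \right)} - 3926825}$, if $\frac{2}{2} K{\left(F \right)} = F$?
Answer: $8 i \sqrt{61386} \approx 1982.1 i$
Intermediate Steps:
$K{\left(F \right)} = F$
$\sqrt{K{\left(-1879 \right)} - 3926825} = \sqrt{-1879 - 3926825} = \sqrt{-3928704} = 8 i \sqrt{61386}$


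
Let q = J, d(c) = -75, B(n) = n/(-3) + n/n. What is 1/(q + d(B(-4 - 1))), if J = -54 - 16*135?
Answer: -1/2289 ≈ -0.00043687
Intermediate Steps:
J = -2214 (J = -54 - 2160 = -2214)
B(n) = 1 - n/3 (B(n) = n*(-⅓) + 1 = -n/3 + 1 = 1 - n/3)
q = -2214
1/(q + d(B(-4 - 1))) = 1/(-2214 - 75) = 1/(-2289) = -1/2289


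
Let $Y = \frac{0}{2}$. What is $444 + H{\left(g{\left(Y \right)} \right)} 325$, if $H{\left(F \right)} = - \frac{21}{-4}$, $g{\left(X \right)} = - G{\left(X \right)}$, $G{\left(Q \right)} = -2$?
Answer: $\frac{8601}{4} \approx 2150.3$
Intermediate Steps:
$Y = 0$ ($Y = 0 \cdot \frac{1}{2} = 0$)
$g{\left(X \right)} = 2$ ($g{\left(X \right)} = \left(-1\right) \left(-2\right) = 2$)
$H{\left(F \right)} = \frac{21}{4}$ ($H{\left(F \right)} = \left(-21\right) \left(- \frac{1}{4}\right) = \frac{21}{4}$)
$444 + H{\left(g{\left(Y \right)} \right)} 325 = 444 + \frac{21}{4} \cdot 325 = 444 + \frac{6825}{4} = \frac{8601}{4}$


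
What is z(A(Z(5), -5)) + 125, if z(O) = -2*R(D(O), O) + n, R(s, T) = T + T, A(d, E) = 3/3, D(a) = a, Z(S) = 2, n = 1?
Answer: 122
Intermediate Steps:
A(d, E) = 1 (A(d, E) = 3*(⅓) = 1)
R(s, T) = 2*T
z(O) = 1 - 4*O (z(O) = -4*O + 1 = 1 - 4*O)
z(A(Z(5), -5)) + 125 = (1 - 4*1) + 125 = (1 - 4) + 125 = -3 + 125 = 122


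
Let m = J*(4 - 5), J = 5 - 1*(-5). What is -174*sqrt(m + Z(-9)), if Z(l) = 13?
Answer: -174*sqrt(3) ≈ -301.38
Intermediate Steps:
J = 10 (J = 5 + 5 = 10)
m = -10 (m = 10*(4 - 5) = 10*(-1) = -10)
-174*sqrt(m + Z(-9)) = -174*sqrt(-10 + 13) = -174*sqrt(3)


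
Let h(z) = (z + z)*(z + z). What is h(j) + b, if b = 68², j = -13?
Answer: 5300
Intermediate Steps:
b = 4624
h(z) = 4*z² (h(z) = (2*z)*(2*z) = 4*z²)
h(j) + b = 4*(-13)² + 4624 = 4*169 + 4624 = 676 + 4624 = 5300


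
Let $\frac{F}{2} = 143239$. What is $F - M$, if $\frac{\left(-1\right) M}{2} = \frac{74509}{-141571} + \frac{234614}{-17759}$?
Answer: $\frac{720182277954092}{2514159389} \approx 2.8645 \cdot 10^{5}$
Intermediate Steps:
$F = 286478$ ($F = 2 \cdot 143239 = 286478$)
$M = \frac{69075487850}{2514159389}$ ($M = - 2 \left(\frac{74509}{-141571} + \frac{234614}{-17759}\right) = - 2 \left(74509 \left(- \frac{1}{141571}\right) + 234614 \left(- \frac{1}{17759}\right)\right) = - 2 \left(- \frac{74509}{141571} - \frac{234614}{17759}\right) = \left(-2\right) \left(- \frac{34537743925}{2514159389}\right) = \frac{69075487850}{2514159389} \approx 27.475$)
$F - M = 286478 - \frac{69075487850}{2514159389} = \frac{720182277954092}{2514159389}$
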